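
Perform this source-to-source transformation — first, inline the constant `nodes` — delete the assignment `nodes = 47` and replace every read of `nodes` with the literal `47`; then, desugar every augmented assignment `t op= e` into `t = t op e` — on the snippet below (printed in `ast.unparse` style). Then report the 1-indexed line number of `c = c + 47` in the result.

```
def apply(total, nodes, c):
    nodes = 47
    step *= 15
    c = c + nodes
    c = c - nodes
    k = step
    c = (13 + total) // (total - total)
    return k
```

Transformed code:
def apply(total, nodes, c):
    step = step * 15
    c = c + 47
    c = c - 47
    k = step
    c = (13 + total) // (total - total)
    return k

3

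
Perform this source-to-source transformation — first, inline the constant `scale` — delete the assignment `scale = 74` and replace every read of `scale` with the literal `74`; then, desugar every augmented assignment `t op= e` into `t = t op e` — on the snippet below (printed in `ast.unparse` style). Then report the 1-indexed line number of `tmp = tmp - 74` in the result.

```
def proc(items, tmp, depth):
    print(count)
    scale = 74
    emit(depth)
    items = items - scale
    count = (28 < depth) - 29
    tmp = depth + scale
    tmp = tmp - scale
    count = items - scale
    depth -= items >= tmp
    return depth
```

Transformed code:
def proc(items, tmp, depth):
    print(count)
    emit(depth)
    items = items - 74
    count = (28 < depth) - 29
    tmp = depth + 74
    tmp = tmp - 74
    count = items - 74
    depth = depth - (items >= tmp)
    return depth

7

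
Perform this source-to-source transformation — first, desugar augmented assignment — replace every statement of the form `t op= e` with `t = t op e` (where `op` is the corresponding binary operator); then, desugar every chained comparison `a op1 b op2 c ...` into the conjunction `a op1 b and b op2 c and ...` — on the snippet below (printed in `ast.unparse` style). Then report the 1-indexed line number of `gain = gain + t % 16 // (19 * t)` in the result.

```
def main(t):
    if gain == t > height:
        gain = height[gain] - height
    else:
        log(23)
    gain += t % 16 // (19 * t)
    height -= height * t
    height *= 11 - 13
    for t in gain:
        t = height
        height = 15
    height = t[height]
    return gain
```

6

Transformed code:
def main(t):
    if gain == t and t > height:
        gain = height[gain] - height
    else:
        log(23)
    gain = gain + t % 16 // (19 * t)
    height = height - height * t
    height = height * (11 - 13)
    for t in gain:
        t = height
        height = 15
    height = t[height]
    return gain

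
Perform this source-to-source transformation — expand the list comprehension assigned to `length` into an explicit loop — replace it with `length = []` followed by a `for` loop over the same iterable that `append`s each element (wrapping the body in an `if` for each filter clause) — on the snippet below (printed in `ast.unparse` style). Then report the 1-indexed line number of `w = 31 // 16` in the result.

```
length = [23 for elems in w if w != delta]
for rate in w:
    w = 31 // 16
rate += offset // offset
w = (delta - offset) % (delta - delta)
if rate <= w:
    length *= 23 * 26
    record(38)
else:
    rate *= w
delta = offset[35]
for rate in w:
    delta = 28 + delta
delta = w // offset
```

Transformed code:
length = []
for elems in w:
    if w != delta:
        length.append(23)
for rate in w:
    w = 31 // 16
rate += offset // offset
w = (delta - offset) % (delta - delta)
if rate <= w:
    length *= 23 * 26
    record(38)
else:
    rate *= w
delta = offset[35]
for rate in w:
    delta = 28 + delta
delta = w // offset

6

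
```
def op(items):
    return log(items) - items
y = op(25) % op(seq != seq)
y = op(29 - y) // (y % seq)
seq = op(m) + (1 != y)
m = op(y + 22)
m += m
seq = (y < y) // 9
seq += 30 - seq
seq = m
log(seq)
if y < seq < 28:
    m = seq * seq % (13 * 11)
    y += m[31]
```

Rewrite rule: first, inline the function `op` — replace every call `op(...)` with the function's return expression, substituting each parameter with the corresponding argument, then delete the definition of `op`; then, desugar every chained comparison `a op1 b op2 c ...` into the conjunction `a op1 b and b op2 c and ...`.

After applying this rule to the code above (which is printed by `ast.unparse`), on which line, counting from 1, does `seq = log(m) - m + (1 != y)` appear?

Transformed code:
y = (log(25) - 25) % (log(seq != seq) - (seq != seq))
y = (log(29 - y) - (29 - y)) // (y % seq)
seq = log(m) - m + (1 != y)
m = log(y + 22) - (y + 22)
m += m
seq = (y < y) // 9
seq += 30 - seq
seq = m
log(seq)
if y < seq and seq < 28:
    m = seq * seq % (13 * 11)
    y += m[31]

3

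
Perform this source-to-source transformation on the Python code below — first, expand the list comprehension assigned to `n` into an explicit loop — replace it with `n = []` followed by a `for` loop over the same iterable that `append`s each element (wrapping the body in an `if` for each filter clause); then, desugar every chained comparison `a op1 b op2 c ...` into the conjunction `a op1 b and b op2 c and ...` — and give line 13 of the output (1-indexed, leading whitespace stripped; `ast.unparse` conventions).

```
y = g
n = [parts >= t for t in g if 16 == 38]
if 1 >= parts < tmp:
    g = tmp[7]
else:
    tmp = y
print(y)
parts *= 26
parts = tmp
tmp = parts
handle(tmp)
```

Transformed code:
y = g
n = []
for t in g:
    if 16 == 38:
        n.append(parts >= t)
if 1 >= parts and parts < tmp:
    g = tmp[7]
else:
    tmp = y
print(y)
parts *= 26
parts = tmp
tmp = parts
handle(tmp)

tmp = parts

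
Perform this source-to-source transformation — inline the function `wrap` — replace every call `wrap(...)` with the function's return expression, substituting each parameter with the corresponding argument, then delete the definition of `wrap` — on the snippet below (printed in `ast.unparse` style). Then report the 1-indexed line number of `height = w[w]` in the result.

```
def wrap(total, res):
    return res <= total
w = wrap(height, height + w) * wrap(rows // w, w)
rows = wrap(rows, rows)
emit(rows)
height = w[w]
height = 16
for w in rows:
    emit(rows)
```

Transformed code:
w = (height + w <= height) * (w <= rows // w)
rows = rows <= rows
emit(rows)
height = w[w]
height = 16
for w in rows:
    emit(rows)

4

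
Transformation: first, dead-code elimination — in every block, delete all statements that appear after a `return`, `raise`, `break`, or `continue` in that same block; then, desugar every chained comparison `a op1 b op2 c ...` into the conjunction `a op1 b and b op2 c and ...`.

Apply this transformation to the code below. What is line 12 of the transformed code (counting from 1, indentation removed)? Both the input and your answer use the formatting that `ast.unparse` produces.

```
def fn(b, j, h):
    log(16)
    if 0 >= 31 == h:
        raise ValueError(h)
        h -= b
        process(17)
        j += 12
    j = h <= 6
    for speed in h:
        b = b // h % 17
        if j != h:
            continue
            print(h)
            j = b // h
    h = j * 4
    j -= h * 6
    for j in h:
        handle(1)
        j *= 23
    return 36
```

for j in h:

Transformed code:
def fn(b, j, h):
    log(16)
    if 0 >= 31 and 31 == h:
        raise ValueError(h)
    j = h <= 6
    for speed in h:
        b = b // h % 17
        if j != h:
            continue
    h = j * 4
    j -= h * 6
    for j in h:
        handle(1)
        j *= 23
    return 36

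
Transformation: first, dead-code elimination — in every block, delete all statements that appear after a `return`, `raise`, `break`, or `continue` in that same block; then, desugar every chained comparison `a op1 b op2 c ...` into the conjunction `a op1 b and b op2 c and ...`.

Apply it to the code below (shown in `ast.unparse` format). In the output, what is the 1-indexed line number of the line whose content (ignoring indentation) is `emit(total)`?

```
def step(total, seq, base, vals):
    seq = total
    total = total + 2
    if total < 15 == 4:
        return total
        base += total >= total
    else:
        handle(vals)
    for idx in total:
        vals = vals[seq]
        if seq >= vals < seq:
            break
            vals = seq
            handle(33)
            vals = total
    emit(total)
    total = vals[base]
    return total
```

Transformed code:
def step(total, seq, base, vals):
    seq = total
    total = total + 2
    if total < 15 and 15 == 4:
        return total
    else:
        handle(vals)
    for idx in total:
        vals = vals[seq]
        if seq >= vals and vals < seq:
            break
    emit(total)
    total = vals[base]
    return total

12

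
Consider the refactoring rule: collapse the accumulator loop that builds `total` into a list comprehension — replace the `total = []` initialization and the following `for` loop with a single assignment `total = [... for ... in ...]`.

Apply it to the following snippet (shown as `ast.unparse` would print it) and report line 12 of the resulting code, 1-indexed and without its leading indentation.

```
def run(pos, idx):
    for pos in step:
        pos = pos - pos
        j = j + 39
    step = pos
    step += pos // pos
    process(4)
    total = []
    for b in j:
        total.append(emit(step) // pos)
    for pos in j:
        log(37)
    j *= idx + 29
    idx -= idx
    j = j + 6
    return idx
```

idx -= idx

Transformed code:
def run(pos, idx):
    for pos in step:
        pos = pos - pos
        j = j + 39
    step = pos
    step += pos // pos
    process(4)
    total = [emit(step) // pos for b in j]
    for pos in j:
        log(37)
    j *= idx + 29
    idx -= idx
    j = j + 6
    return idx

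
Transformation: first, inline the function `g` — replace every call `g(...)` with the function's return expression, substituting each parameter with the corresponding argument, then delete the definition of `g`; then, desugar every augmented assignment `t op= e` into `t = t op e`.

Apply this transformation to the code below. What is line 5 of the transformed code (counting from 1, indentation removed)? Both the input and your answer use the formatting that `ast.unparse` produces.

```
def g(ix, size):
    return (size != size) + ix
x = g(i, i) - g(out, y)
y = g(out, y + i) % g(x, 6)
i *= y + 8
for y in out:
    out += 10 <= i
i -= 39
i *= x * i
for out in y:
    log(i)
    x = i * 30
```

out = out + (10 <= i)

Transformed code:
x = (i != i) + i - ((y != y) + out)
y = ((y + i != y + i) + out) % ((6 != 6) + x)
i = i * (y + 8)
for y in out:
    out = out + (10 <= i)
i = i - 39
i = i * (x * i)
for out in y:
    log(i)
    x = i * 30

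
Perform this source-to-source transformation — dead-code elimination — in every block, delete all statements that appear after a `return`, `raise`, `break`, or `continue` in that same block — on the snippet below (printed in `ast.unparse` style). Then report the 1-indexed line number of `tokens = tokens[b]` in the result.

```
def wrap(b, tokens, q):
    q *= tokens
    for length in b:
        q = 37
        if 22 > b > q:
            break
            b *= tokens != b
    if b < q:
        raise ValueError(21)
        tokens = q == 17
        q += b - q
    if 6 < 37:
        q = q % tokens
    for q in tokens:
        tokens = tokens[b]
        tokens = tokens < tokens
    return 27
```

Transformed code:
def wrap(b, tokens, q):
    q *= tokens
    for length in b:
        q = 37
        if 22 > b > q:
            break
    if b < q:
        raise ValueError(21)
    if 6 < 37:
        q = q % tokens
    for q in tokens:
        tokens = tokens[b]
        tokens = tokens < tokens
    return 27

12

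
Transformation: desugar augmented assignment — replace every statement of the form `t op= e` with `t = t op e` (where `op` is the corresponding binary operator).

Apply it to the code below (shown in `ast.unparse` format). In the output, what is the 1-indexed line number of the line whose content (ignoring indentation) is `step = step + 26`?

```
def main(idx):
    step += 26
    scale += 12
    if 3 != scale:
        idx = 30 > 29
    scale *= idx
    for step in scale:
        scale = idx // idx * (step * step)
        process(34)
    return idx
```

2

Transformed code:
def main(idx):
    step = step + 26
    scale = scale + 12
    if 3 != scale:
        idx = 30 > 29
    scale = scale * idx
    for step in scale:
        scale = idx // idx * (step * step)
        process(34)
    return idx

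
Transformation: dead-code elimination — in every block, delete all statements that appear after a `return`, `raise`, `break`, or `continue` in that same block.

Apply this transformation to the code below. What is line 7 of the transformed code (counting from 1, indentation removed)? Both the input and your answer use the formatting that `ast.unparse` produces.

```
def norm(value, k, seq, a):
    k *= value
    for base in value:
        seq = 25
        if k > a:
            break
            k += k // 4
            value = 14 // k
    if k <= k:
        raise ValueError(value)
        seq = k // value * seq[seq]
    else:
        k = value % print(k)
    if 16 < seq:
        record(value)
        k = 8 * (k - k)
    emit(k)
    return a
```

if k <= k:

Transformed code:
def norm(value, k, seq, a):
    k *= value
    for base in value:
        seq = 25
        if k > a:
            break
    if k <= k:
        raise ValueError(value)
    else:
        k = value % print(k)
    if 16 < seq:
        record(value)
        k = 8 * (k - k)
    emit(k)
    return a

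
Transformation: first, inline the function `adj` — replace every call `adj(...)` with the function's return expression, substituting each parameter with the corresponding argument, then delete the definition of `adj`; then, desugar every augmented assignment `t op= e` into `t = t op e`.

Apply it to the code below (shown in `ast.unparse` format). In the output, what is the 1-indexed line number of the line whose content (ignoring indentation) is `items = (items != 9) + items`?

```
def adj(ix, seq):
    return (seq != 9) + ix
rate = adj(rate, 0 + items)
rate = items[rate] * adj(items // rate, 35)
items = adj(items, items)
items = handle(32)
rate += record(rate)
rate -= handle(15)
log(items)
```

Transformed code:
rate = (0 + items != 9) + rate
rate = items[rate] * ((35 != 9) + items // rate)
items = (items != 9) + items
items = handle(32)
rate = rate + record(rate)
rate = rate - handle(15)
log(items)

3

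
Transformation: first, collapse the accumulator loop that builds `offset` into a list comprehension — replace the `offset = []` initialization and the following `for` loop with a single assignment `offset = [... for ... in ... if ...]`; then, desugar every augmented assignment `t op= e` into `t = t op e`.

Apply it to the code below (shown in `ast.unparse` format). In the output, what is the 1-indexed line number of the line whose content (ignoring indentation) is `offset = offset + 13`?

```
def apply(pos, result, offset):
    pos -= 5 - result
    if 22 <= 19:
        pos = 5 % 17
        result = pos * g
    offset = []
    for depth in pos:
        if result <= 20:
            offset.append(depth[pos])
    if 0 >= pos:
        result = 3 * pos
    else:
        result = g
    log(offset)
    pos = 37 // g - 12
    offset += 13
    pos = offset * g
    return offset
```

Transformed code:
def apply(pos, result, offset):
    pos = pos - (5 - result)
    if 22 <= 19:
        pos = 5 % 17
        result = pos * g
    offset = [depth[pos] for depth in pos if result <= 20]
    if 0 >= pos:
        result = 3 * pos
    else:
        result = g
    log(offset)
    pos = 37 // g - 12
    offset = offset + 13
    pos = offset * g
    return offset

13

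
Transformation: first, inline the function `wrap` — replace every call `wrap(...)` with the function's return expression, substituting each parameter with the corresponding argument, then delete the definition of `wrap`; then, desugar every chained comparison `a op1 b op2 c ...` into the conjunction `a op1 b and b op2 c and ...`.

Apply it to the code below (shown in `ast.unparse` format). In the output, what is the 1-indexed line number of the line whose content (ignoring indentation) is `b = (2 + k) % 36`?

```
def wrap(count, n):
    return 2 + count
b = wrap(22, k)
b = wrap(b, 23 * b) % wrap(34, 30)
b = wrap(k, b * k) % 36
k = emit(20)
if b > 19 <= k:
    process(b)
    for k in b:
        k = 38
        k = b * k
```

Transformed code:
b = 2 + 22
b = (2 + b) % (2 + 34)
b = (2 + k) % 36
k = emit(20)
if b > 19 and 19 <= k:
    process(b)
    for k in b:
        k = 38
        k = b * k

3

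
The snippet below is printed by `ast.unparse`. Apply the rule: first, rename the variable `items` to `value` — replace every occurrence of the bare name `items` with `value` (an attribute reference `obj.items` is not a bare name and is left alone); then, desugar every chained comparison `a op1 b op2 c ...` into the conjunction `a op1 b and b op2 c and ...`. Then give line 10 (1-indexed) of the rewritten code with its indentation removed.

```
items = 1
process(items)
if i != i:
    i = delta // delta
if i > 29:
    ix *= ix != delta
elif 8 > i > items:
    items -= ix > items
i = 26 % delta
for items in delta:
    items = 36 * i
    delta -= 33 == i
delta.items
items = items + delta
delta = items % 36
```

Transformed code:
value = 1
process(value)
if i != i:
    i = delta // delta
if i > 29:
    ix *= ix != delta
elif 8 > i and i > value:
    value -= ix > value
i = 26 % delta
for value in delta:
    value = 36 * i
    delta -= 33 == i
delta.items
value = value + delta
delta = value % 36

for value in delta:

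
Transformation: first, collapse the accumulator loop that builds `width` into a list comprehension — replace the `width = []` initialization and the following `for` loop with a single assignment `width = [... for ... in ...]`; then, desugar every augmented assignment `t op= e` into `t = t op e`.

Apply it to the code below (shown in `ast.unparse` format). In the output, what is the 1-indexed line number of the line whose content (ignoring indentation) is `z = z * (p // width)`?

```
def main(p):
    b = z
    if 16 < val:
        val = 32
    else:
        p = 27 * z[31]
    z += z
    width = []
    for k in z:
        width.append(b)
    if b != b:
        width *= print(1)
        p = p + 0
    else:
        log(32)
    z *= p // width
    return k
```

Transformed code:
def main(p):
    b = z
    if 16 < val:
        val = 32
    else:
        p = 27 * z[31]
    z = z + z
    width = [b for k in z]
    if b != b:
        width = width * print(1)
        p = p + 0
    else:
        log(32)
    z = z * (p // width)
    return k

14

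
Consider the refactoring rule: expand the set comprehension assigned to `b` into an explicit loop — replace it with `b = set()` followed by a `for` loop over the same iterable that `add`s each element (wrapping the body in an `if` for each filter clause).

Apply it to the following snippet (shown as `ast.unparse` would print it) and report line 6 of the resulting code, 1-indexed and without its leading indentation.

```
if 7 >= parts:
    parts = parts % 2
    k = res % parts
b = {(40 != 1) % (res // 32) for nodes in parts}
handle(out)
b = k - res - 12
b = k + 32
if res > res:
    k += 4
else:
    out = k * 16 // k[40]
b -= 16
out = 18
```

Transformed code:
if 7 >= parts:
    parts = parts % 2
    k = res % parts
b = set()
for nodes in parts:
    b.add((40 != 1) % (res // 32))
handle(out)
b = k - res - 12
b = k + 32
if res > res:
    k += 4
else:
    out = k * 16 // k[40]
b -= 16
out = 18

b.add((40 != 1) % (res // 32))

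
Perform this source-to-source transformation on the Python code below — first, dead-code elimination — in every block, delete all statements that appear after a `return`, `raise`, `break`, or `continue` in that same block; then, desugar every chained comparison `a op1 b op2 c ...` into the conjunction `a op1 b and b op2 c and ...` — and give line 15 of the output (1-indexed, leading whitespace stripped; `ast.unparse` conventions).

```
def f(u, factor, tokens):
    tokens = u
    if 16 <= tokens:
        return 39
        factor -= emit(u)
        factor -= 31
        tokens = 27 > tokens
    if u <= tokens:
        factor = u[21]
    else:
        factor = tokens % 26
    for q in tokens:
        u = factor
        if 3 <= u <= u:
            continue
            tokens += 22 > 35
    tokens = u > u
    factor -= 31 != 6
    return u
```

return u

Transformed code:
def f(u, factor, tokens):
    tokens = u
    if 16 <= tokens:
        return 39
    if u <= tokens:
        factor = u[21]
    else:
        factor = tokens % 26
    for q in tokens:
        u = factor
        if 3 <= u and u <= u:
            continue
    tokens = u > u
    factor -= 31 != 6
    return u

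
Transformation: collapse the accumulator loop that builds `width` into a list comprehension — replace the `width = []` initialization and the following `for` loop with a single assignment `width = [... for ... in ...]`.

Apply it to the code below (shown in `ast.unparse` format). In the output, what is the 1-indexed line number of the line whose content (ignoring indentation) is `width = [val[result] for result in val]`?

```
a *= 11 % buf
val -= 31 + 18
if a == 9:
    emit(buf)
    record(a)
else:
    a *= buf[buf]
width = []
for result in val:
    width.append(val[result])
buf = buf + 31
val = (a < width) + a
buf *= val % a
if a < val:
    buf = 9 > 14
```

8

Transformed code:
a *= 11 % buf
val -= 31 + 18
if a == 9:
    emit(buf)
    record(a)
else:
    a *= buf[buf]
width = [val[result] for result in val]
buf = buf + 31
val = (a < width) + a
buf *= val % a
if a < val:
    buf = 9 > 14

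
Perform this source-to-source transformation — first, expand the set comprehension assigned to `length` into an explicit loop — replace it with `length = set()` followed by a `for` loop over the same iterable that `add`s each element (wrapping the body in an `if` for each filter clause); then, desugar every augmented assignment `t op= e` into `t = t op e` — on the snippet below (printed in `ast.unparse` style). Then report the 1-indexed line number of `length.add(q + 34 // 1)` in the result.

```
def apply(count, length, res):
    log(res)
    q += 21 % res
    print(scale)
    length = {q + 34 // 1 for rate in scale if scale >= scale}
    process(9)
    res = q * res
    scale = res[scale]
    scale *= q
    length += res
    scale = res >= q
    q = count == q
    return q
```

Transformed code:
def apply(count, length, res):
    log(res)
    q = q + 21 % res
    print(scale)
    length = set()
    for rate in scale:
        if scale >= scale:
            length.add(q + 34 // 1)
    process(9)
    res = q * res
    scale = res[scale]
    scale = scale * q
    length = length + res
    scale = res >= q
    q = count == q
    return q

8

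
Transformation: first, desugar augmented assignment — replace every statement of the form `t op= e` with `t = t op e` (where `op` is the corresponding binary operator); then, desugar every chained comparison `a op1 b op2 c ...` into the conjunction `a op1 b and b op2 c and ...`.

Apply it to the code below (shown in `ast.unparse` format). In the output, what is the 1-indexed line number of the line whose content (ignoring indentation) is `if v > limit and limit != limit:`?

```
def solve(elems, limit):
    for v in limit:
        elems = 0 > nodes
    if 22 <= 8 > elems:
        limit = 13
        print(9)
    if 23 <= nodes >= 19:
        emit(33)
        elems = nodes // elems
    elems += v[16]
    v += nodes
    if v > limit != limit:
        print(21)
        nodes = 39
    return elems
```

Transformed code:
def solve(elems, limit):
    for v in limit:
        elems = 0 > nodes
    if 22 <= 8 and 8 > elems:
        limit = 13
        print(9)
    if 23 <= nodes and nodes >= 19:
        emit(33)
        elems = nodes // elems
    elems = elems + v[16]
    v = v + nodes
    if v > limit and limit != limit:
        print(21)
        nodes = 39
    return elems

12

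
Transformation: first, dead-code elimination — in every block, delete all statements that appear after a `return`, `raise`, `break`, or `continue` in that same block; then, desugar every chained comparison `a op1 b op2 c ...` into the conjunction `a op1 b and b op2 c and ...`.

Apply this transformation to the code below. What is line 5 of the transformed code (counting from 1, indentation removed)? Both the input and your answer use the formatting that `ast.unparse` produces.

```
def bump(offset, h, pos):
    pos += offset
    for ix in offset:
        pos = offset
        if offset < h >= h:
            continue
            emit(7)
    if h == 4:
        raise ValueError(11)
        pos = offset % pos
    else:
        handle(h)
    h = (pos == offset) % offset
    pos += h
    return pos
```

Transformed code:
def bump(offset, h, pos):
    pos += offset
    for ix in offset:
        pos = offset
        if offset < h and h >= h:
            continue
    if h == 4:
        raise ValueError(11)
    else:
        handle(h)
    h = (pos == offset) % offset
    pos += h
    return pos

if offset < h and h >= h:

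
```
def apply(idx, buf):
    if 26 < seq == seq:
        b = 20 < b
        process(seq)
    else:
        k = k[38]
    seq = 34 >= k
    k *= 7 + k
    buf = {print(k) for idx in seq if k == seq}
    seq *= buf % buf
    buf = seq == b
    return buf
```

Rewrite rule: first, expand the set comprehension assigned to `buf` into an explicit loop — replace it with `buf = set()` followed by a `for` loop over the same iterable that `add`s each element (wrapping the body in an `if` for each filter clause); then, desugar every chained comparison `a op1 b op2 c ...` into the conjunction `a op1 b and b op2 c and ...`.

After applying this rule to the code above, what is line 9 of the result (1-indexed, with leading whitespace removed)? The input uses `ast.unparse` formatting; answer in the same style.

Transformed code:
def apply(idx, buf):
    if 26 < seq and seq == seq:
        b = 20 < b
        process(seq)
    else:
        k = k[38]
    seq = 34 >= k
    k *= 7 + k
    buf = set()
    for idx in seq:
        if k == seq:
            buf.add(print(k))
    seq *= buf % buf
    buf = seq == b
    return buf

buf = set()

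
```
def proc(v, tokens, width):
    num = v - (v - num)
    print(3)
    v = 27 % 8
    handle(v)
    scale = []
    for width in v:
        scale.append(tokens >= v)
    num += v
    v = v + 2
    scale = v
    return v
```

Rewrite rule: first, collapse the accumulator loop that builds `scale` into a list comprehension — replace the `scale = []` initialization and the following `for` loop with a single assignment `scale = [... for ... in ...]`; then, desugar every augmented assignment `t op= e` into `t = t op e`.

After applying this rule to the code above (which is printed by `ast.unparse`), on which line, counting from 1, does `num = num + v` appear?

Transformed code:
def proc(v, tokens, width):
    num = v - (v - num)
    print(3)
    v = 27 % 8
    handle(v)
    scale = [tokens >= v for width in v]
    num = num + v
    v = v + 2
    scale = v
    return v

7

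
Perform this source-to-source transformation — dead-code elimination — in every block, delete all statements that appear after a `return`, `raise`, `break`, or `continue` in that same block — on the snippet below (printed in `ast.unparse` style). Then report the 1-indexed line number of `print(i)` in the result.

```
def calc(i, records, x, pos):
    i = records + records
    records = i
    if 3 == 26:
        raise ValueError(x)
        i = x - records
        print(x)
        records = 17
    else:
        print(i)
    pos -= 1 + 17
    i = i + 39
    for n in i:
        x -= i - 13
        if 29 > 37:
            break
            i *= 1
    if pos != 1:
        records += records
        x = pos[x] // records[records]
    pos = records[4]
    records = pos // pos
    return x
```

7

Transformed code:
def calc(i, records, x, pos):
    i = records + records
    records = i
    if 3 == 26:
        raise ValueError(x)
    else:
        print(i)
    pos -= 1 + 17
    i = i + 39
    for n in i:
        x -= i - 13
        if 29 > 37:
            break
    if pos != 1:
        records += records
        x = pos[x] // records[records]
    pos = records[4]
    records = pos // pos
    return x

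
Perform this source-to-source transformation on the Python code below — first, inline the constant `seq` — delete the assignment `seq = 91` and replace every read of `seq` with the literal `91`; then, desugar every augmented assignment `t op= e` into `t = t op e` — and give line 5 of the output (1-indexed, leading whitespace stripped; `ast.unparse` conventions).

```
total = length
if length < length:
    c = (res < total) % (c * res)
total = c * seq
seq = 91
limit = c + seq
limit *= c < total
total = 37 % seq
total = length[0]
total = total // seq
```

Transformed code:
total = length
if length < length:
    c = (res < total) % (c * res)
total = c * 91
limit = c + 91
limit = limit * (c < total)
total = 37 % 91
total = length[0]
total = total // 91

limit = c + 91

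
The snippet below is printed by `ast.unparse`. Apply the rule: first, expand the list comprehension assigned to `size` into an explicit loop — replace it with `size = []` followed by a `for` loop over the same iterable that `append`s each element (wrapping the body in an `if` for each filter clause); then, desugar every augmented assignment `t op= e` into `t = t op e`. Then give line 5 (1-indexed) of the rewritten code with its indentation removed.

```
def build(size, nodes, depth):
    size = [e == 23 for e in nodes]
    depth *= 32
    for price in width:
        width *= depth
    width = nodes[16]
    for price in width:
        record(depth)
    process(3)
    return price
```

depth = depth * 32

Transformed code:
def build(size, nodes, depth):
    size = []
    for e in nodes:
        size.append(e == 23)
    depth = depth * 32
    for price in width:
        width = width * depth
    width = nodes[16]
    for price in width:
        record(depth)
    process(3)
    return price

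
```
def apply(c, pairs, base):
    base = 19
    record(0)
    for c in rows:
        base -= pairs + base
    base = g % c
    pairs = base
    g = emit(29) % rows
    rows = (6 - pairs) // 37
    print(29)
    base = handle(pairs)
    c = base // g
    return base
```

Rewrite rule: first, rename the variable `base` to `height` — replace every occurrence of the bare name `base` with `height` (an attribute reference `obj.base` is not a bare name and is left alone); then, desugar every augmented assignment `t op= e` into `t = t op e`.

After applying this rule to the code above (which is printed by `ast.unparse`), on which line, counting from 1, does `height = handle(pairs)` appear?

11

Transformed code:
def apply(c, pairs, height):
    height = 19
    record(0)
    for c in rows:
        height = height - (pairs + height)
    height = g % c
    pairs = height
    g = emit(29) % rows
    rows = (6 - pairs) // 37
    print(29)
    height = handle(pairs)
    c = height // g
    return height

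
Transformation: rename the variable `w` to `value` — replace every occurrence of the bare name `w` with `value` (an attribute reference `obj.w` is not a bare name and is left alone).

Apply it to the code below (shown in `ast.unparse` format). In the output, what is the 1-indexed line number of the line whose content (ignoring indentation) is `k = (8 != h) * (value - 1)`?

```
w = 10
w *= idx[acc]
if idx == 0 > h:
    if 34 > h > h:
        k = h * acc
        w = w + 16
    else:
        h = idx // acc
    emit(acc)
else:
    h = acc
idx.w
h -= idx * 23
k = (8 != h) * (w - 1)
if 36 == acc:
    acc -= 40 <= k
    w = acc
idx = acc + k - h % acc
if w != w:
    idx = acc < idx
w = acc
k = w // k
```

14

Transformed code:
value = 10
value *= idx[acc]
if idx == 0 > h:
    if 34 > h > h:
        k = h * acc
        value = value + 16
    else:
        h = idx // acc
    emit(acc)
else:
    h = acc
idx.w
h -= idx * 23
k = (8 != h) * (value - 1)
if 36 == acc:
    acc -= 40 <= k
    value = acc
idx = acc + k - h % acc
if value != value:
    idx = acc < idx
value = acc
k = value // k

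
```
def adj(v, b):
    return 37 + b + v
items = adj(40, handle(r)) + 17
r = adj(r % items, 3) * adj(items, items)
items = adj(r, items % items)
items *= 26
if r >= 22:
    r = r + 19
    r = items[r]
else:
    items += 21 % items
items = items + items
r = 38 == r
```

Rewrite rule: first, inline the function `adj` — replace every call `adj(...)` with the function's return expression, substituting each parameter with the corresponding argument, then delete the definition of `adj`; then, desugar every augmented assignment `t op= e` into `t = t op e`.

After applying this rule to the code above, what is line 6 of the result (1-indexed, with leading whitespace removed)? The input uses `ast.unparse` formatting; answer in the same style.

Transformed code:
items = 37 + handle(r) + 40 + 17
r = (37 + 3 + r % items) * (37 + items + items)
items = 37 + items % items + r
items = items * 26
if r >= 22:
    r = r + 19
    r = items[r]
else:
    items = items + 21 % items
items = items + items
r = 38 == r

r = r + 19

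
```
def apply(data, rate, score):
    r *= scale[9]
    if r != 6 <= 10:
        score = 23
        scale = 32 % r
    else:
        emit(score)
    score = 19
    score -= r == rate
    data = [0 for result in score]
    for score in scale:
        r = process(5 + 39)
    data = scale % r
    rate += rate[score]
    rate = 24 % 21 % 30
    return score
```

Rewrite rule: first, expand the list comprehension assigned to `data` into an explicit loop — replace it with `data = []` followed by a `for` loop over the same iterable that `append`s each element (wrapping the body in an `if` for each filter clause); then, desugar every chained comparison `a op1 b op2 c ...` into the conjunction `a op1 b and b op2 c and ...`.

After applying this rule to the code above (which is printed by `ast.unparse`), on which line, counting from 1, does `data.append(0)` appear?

12

Transformed code:
def apply(data, rate, score):
    r *= scale[9]
    if r != 6 and 6 <= 10:
        score = 23
        scale = 32 % r
    else:
        emit(score)
    score = 19
    score -= r == rate
    data = []
    for result in score:
        data.append(0)
    for score in scale:
        r = process(5 + 39)
    data = scale % r
    rate += rate[score]
    rate = 24 % 21 % 30
    return score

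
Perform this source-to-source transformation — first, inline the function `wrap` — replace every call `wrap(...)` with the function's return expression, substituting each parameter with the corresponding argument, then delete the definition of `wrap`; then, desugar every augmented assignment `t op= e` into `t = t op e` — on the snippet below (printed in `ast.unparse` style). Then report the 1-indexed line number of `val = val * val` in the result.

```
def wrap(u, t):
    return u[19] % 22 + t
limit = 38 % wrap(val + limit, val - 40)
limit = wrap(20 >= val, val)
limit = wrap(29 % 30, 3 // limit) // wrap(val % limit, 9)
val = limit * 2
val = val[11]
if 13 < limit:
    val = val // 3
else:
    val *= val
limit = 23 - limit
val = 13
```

9

Transformed code:
limit = 38 % ((val + limit)[19] % 22 + (val - 40))
limit = (20 >= val)[19] % 22 + val
limit = ((29 % 30)[19] % 22 + 3 // limit) // ((val % limit)[19] % 22 + 9)
val = limit * 2
val = val[11]
if 13 < limit:
    val = val // 3
else:
    val = val * val
limit = 23 - limit
val = 13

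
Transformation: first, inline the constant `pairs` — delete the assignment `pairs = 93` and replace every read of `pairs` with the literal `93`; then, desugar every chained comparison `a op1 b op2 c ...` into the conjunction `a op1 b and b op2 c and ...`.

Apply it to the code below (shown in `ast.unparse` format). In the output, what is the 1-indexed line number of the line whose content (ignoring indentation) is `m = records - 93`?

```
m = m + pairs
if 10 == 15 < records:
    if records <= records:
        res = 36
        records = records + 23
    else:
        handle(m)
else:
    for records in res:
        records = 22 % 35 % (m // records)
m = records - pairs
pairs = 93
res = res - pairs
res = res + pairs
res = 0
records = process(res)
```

Transformed code:
m = m + 93
if 10 == 15 and 15 < records:
    if records <= records:
        res = 36
        records = records + 23
    else:
        handle(m)
else:
    for records in res:
        records = 22 % 35 % (m // records)
m = records - 93
res = res - 93
res = res + 93
res = 0
records = process(res)

11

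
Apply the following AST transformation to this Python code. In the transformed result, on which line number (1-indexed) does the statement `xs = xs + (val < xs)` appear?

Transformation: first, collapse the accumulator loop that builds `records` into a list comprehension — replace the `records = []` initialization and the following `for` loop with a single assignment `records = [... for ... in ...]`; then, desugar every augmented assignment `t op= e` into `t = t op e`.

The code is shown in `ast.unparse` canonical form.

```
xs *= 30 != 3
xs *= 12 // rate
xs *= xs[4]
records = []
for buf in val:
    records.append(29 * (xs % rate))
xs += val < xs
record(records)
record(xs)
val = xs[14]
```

5

Transformed code:
xs = xs * (30 != 3)
xs = xs * (12 // rate)
xs = xs * xs[4]
records = [29 * (xs % rate) for buf in val]
xs = xs + (val < xs)
record(records)
record(xs)
val = xs[14]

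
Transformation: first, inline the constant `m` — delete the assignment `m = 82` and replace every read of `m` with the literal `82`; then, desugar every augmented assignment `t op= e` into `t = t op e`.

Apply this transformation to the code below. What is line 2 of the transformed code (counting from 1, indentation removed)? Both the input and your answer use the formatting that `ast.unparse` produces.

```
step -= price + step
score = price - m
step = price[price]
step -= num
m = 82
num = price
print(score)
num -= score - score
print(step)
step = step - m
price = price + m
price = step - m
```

Transformed code:
step = step - (price + step)
score = price - 82
step = price[price]
step = step - num
num = price
print(score)
num = num - (score - score)
print(step)
step = step - 82
price = price + 82
price = step - 82

score = price - 82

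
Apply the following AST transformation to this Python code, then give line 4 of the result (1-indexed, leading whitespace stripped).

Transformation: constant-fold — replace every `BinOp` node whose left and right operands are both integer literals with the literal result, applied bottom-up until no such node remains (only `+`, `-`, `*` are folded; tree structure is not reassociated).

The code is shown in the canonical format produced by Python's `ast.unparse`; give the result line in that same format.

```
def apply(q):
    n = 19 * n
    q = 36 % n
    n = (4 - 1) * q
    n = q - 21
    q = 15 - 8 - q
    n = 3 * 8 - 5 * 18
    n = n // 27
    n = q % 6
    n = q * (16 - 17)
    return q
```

Transformed code:
def apply(q):
    n = 19 * n
    q = 36 % n
    n = 3 * q
    n = q - 21
    q = 7 - q
    n = -66
    n = n // 27
    n = q % 6
    n = q * -1
    return q

n = 3 * q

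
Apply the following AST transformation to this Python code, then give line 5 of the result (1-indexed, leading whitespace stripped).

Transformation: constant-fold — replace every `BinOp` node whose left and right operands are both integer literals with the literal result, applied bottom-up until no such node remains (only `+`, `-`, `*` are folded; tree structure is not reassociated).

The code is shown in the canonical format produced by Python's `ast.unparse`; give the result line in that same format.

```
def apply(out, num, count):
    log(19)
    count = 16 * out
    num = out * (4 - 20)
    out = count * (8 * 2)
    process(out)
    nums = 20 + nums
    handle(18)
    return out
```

out = count * 16

Transformed code:
def apply(out, num, count):
    log(19)
    count = 16 * out
    num = out * -16
    out = count * 16
    process(out)
    nums = 20 + nums
    handle(18)
    return out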